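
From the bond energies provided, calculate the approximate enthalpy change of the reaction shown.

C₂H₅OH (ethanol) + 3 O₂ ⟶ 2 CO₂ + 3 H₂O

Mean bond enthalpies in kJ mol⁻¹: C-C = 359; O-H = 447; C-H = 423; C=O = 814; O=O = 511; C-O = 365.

Bonds broken (reactants):
  C-C: 1 × 359 = 359
  C-H: 5 × 423 = 2115
  C-O: 1 × 365 = 365
  O-H: 1 × 447 = 447
  O=O: 3 × 511 = 1533
  Σ(broken) = 4819 kJ
Bonds formed (products):
  C=O: 4 × 814 = 3256
  O-H: 6 × 447 = 2682
  Σ(formed) = 5938 kJ
ΔH = Σ(broken) − Σ(formed) = 4819 − 5938 = −1119 kJ

ΔH ≈ −1119 kJ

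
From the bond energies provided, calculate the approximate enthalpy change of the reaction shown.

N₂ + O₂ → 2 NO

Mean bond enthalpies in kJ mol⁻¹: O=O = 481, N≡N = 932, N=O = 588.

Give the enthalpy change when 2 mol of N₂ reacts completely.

Bonds broken (reactants):
  N≡N: 1 × 932 = 932
  O=O: 1 × 481 = 481
  Σ(broken) = 1413 kJ
Bonds formed (products):
  N=O: 2 × 588 = 1176
  Σ(formed) = 1176 kJ
ΔH = Σ(broken) − Σ(formed) = 1413 − 1176 = +237 kJ
For 2× the reaction as written: 2 × (+237) = +474 kJ

ΔH = +474 kJ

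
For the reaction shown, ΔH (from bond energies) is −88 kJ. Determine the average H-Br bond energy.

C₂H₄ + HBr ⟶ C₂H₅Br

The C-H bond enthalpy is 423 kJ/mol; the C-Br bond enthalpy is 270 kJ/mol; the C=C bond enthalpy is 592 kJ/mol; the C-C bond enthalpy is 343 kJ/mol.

D(H-Br) ≈ 356 kJ/mol

Let D be the H-Br bond energy.
Σ(broken) = 4×423 + 1×592 + 1×D = 2284 + D
Σ(formed) = 1×270 + 1×343 + 5×423 = 2728
ΔH = Σ(broken) − Σ(formed) = (2284 + D) − (2728) = −444 + D
Setting this equal to −88 kJ gives D = 356 kJ/mol.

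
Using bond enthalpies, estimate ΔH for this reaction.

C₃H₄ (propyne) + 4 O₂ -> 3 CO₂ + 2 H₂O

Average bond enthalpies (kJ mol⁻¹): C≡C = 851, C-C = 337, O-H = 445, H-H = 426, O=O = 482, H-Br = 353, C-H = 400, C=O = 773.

ΔH ≈ −1702 kJ

Bonds broken (reactants):
  C≡C: 1 × 851 = 851
  C-C: 1 × 337 = 337
  C-H: 4 × 400 = 1600
  O=O: 4 × 482 = 1928
  Σ(broken) = 4716 kJ
Bonds formed (products):
  C=O: 6 × 773 = 4638
  O-H: 4 × 445 = 1780
  Σ(formed) = 6418 kJ
ΔH = Σ(broken) − Σ(formed) = 4716 − 6418 = −1702 kJ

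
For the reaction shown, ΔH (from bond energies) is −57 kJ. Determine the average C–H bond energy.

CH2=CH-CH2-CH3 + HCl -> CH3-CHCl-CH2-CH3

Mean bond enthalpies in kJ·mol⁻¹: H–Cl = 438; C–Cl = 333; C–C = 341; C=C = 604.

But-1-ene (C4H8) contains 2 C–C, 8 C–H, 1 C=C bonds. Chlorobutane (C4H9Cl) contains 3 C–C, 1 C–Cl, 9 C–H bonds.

D(C–H) ≈ 425 kJ/mol

Let D be the C–H bond energy.
Σ(broken) = 2×341 + 8×D + 1×604 + 1×438 = 1724 + 8D
Σ(formed) = 3×341 + 1×333 + 9×D = 1356 + 9D
ΔH = Σ(broken) − Σ(formed) = (1724 + 8D) − (1356 + 9D) = +368 − D
Setting this equal to −57 kJ gives D = 425 kJ/mol.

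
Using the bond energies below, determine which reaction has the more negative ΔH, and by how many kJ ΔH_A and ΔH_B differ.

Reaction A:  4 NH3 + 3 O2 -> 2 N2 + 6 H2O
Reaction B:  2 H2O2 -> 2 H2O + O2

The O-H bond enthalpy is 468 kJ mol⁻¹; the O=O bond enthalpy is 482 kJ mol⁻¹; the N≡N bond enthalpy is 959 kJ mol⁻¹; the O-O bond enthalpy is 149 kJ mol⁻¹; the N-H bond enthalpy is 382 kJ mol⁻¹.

Reaction A:
  Bonds broken (reactants):
    N-H: 12 × 382 = 4584
    O=O: 3 × 482 = 1446
    Σ(broken) = 6030 kJ
  Bonds formed (products):
    N≡N: 2 × 959 = 1918
    O-H: 12 × 468 = 5616
    Σ(formed) = 7534 kJ
  ΔH_A = 6030 − 7534 = −1504 kJ
Reaction B:
  Bonds broken (reactants):
    O-H: 4 × 468 = 1872
    O-O: 2 × 149 = 298
    Σ(broken) = 2170 kJ
  Bonds formed (products):
    O-H: 4 × 468 = 1872
    O=O: 1 × 482 = 482
    Σ(formed) = 2354 kJ
  ΔH_B = 2170 − 2354 = −184 kJ
ΔH_A − ΔH_B = −1320 kJ, so reaction A has the more negative ΔH; |ΔH_A − ΔH_B| = 1320 kJ.

Reaction A, by 1320 kJ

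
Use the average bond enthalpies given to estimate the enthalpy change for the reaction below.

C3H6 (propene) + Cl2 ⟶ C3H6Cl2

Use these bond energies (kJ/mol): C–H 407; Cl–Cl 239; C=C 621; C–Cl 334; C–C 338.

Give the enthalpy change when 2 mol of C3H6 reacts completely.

ΔH = −292 kJ

Bonds broken (reactants):
  C–C: 1 × 338 = 338
  C–H: 6 × 407 = 2442
  C=C: 1 × 621 = 621
  Cl–Cl: 1 × 239 = 239
  Σ(broken) = 3640 kJ
Bonds formed (products):
  C–C: 2 × 338 = 676
  C–Cl: 2 × 334 = 668
  C–H: 6 × 407 = 2442
  Σ(formed) = 3786 kJ
ΔH = Σ(broken) − Σ(formed) = 3640 − 3786 = −146 kJ
For 2× the reaction as written: 2 × (−146) = −292 kJ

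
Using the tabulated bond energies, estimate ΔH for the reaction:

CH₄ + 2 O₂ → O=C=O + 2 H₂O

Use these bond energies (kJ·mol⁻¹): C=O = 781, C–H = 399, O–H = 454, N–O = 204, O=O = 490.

Bonds broken (reactants):
  C–H: 4 × 399 = 1596
  O=O: 2 × 490 = 980
  Σ(broken) = 2576 kJ
Bonds formed (products):
  C=O: 2 × 781 = 1562
  O–H: 4 × 454 = 1816
  Σ(formed) = 3378 kJ
ΔH = Σ(broken) − Σ(formed) = 2576 − 3378 = −802 kJ

ΔH ≈ −802 kJ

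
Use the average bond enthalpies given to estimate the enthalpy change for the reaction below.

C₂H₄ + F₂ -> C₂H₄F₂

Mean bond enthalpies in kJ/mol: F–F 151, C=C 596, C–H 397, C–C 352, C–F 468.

ΔH ≈ −541 kJ

Bonds broken (reactants):
  C–H: 4 × 397 = 1588
  C=C: 1 × 596 = 596
  F–F: 1 × 151 = 151
  Σ(broken) = 2335 kJ
Bonds formed (products):
  C–C: 1 × 352 = 352
  C–F: 2 × 468 = 936
  C–H: 4 × 397 = 1588
  Σ(formed) = 2876 kJ
ΔH = Σ(broken) − Σ(formed) = 2335 − 2876 = −541 kJ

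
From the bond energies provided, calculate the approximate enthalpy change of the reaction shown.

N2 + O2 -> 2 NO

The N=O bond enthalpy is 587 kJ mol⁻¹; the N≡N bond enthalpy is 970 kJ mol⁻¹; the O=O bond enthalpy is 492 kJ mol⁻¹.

Bonds broken (reactants):
  N≡N: 1 × 970 = 970
  O=O: 1 × 492 = 492
  Σ(broken) = 1462 kJ
Bonds formed (products):
  N=O: 2 × 587 = 1174
  Σ(formed) = 1174 kJ
ΔH = Σ(broken) − Σ(formed) = 1462 − 1174 = +288 kJ

ΔH ≈ +288 kJ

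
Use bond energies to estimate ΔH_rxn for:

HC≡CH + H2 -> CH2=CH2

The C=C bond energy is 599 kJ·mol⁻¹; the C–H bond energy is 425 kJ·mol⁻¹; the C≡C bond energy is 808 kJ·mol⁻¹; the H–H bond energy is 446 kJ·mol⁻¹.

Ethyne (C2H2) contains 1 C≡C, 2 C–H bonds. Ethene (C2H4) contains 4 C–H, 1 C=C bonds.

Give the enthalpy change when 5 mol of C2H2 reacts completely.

Bonds broken (reactants):
  C≡C: 1 × 808 = 808
  C–H: 2 × 425 = 850
  H–H: 1 × 446 = 446
  Σ(broken) = 2104 kJ
Bonds formed (products):
  C–H: 4 × 425 = 1700
  C=C: 1 × 599 = 599
  Σ(formed) = 2299 kJ
ΔH = Σ(broken) − Σ(formed) = 2104 − 2299 = −195 kJ
For 5× the reaction as written: 5 × (−195) = −975 kJ

ΔH = −975 kJ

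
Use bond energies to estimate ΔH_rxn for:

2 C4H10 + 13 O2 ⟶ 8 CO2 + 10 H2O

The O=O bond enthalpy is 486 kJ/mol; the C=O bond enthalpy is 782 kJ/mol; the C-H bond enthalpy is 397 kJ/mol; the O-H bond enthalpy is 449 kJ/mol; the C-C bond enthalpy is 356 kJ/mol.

ΔH ≈ −5098 kJ

Bonds broken (reactants):
  C-C: 6 × 356 = 2136
  C-H: 20 × 397 = 7940
  O=O: 13 × 486 = 6318
  Σ(broken) = 16394 kJ
Bonds formed (products):
  C=O: 16 × 782 = 12512
  O-H: 20 × 449 = 8980
  Σ(formed) = 21492 kJ
ΔH = Σ(broken) − Σ(formed) = 16394 − 21492 = −5098 kJ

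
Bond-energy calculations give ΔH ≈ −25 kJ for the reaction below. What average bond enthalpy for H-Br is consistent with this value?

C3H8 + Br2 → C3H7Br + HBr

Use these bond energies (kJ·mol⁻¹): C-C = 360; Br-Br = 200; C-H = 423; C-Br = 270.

Let D be the H-Br bond energy.
Σ(broken) = 1×200 + 2×360 + 8×423 = 4304
Σ(formed) = 1×270 + 2×360 + 7×423 + 1×D = 3951 + D
ΔH = Σ(broken) − Σ(formed) = (4304) − (3951 + D) = +353 − D
Setting this equal to −25 kJ gives D = 378 kJ/mol.

D(H-Br) ≈ 378 kJ/mol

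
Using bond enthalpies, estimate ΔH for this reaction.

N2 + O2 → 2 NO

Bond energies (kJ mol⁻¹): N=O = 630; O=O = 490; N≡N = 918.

Bonds broken (reactants):
  N≡N: 1 × 918 = 918
  O=O: 1 × 490 = 490
  Σ(broken) = 1408 kJ
Bonds formed (products):
  N=O: 2 × 630 = 1260
  Σ(formed) = 1260 kJ
ΔH = Σ(broken) − Σ(formed) = 1408 − 1260 = +148 kJ

ΔH ≈ +148 kJ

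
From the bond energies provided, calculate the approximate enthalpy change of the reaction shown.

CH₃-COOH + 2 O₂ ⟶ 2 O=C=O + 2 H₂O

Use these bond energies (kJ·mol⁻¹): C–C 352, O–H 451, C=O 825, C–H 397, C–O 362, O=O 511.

ΔH ≈ −901 kJ

Bonds broken (reactants):
  C–C: 1 × 352 = 352
  C–H: 3 × 397 = 1191
  C–O: 1 × 362 = 362
  C=O: 1 × 825 = 825
  O–H: 1 × 451 = 451
  O=O: 2 × 511 = 1022
  Σ(broken) = 4203 kJ
Bonds formed (products):
  C=O: 4 × 825 = 3300
  O–H: 4 × 451 = 1804
  Σ(formed) = 5104 kJ
ΔH = Σ(broken) − Σ(formed) = 4203 − 5104 = −901 kJ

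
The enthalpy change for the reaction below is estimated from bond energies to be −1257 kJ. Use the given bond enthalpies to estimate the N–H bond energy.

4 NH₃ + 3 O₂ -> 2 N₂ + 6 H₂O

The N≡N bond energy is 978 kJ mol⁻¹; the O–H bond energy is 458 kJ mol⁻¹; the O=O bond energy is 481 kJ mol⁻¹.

D(N–H) ≈ 396 kJ/mol

Let D be the N–H bond energy.
Σ(broken) = 12×D + 3×481 = 1443 + 12D
Σ(formed) = 2×978 + 12×458 = 7452
ΔH = Σ(broken) − Σ(formed) = (1443 + 12D) − (7452) = −6009 + 12D
Setting this equal to −1257 kJ gives 12D = 4752, so D = 396 kJ/mol.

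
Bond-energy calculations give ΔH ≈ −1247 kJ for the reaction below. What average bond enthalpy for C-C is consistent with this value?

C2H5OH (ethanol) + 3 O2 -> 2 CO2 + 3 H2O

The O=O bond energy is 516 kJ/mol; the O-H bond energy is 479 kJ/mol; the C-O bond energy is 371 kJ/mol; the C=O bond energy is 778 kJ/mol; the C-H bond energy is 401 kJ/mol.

D(C-C) ≈ 336 kJ/mol

Let D be the C-C bond energy.
Σ(broken) = 1×D + 5×401 + 1×371 + 1×479 + 3×516 = 4403 + D
Σ(formed) = 4×778 + 6×479 = 5986
ΔH = Σ(broken) − Σ(formed) = (4403 + D) − (5986) = −1583 + D
Setting this equal to −1247 kJ gives D = 336 kJ/mol.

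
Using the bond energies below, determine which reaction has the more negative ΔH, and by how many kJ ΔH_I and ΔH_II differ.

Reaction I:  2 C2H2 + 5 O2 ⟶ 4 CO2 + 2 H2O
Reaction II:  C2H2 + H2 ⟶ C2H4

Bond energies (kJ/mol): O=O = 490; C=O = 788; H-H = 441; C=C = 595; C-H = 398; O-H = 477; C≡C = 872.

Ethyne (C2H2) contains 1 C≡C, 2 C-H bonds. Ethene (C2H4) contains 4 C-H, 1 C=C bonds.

Reaction I, by 2348 kJ

Reaction I:
  Bonds broken (reactants):
    C≡C: 2 × 872 = 1744
    C-H: 4 × 398 = 1592
    O=O: 5 × 490 = 2450
    Σ(broken) = 5786 kJ
  Bonds formed (products):
    C=O: 8 × 788 = 6304
    O-H: 4 × 477 = 1908
    Σ(formed) = 8212 kJ
  ΔH_I = 5786 − 8212 = −2426 kJ
Reaction II:
  Bonds broken (reactants):
    C≡C: 1 × 872 = 872
    C-H: 2 × 398 = 796
    H-H: 1 × 441 = 441
    Σ(broken) = 2109 kJ
  Bonds formed (products):
    C-H: 4 × 398 = 1592
    C=C: 1 × 595 = 595
    Σ(formed) = 2187 kJ
  ΔH_II = 2109 − 2187 = −78 kJ
ΔH_I − ΔH_II = −2348 kJ, so reaction I has the more negative ΔH; |ΔH_I − ΔH_II| = 2348 kJ.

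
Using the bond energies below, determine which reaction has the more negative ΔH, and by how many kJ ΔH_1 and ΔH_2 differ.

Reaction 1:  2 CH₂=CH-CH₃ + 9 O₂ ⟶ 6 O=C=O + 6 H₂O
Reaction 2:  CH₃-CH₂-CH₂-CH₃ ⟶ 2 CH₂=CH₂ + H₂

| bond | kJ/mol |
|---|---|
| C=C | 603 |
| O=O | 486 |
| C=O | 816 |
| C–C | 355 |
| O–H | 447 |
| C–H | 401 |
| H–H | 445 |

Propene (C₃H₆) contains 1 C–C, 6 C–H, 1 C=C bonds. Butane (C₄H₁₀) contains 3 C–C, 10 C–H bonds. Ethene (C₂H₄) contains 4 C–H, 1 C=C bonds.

Reaction 1, by 4270 kJ

Reaction 1:
  Bonds broken (reactants):
    C–C: 2 × 355 = 710
    C–H: 12 × 401 = 4812
    C=C: 2 × 603 = 1206
    O=O: 9 × 486 = 4374
    Σ(broken) = 11102 kJ
  Bonds formed (products):
    C=O: 12 × 816 = 9792
    O–H: 12 × 447 = 5364
    Σ(formed) = 15156 kJ
  ΔH_1 = 11102 − 15156 = −4054 kJ
Reaction 2:
  Bonds broken (reactants):
    C–C: 3 × 355 = 1065
    C–H: 10 × 401 = 4010
    Σ(broken) = 5075 kJ
  Bonds formed (products):
    C–H: 8 × 401 = 3208
    C=C: 2 × 603 = 1206
    H–H: 1 × 445 = 445
    Σ(formed) = 4859 kJ
  ΔH_2 = 5075 − 4859 = +216 kJ
ΔH_1 − ΔH_2 = −4270 kJ, so reaction 1 has the more negative ΔH; |ΔH_1 − ΔH_2| = 4270 kJ.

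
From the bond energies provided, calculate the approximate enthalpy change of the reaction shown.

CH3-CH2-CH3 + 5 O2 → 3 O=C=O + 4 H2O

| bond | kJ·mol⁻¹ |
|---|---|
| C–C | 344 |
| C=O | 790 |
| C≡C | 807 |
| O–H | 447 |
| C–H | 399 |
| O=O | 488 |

ΔH ≈ −1996 kJ

Bonds broken (reactants):
  C–C: 2 × 344 = 688
  C–H: 8 × 399 = 3192
  O=O: 5 × 488 = 2440
  Σ(broken) = 6320 kJ
Bonds formed (products):
  C=O: 6 × 790 = 4740
  O–H: 8 × 447 = 3576
  Σ(formed) = 8316 kJ
ΔH = Σ(broken) − Σ(formed) = 6320 − 8316 = −1996 kJ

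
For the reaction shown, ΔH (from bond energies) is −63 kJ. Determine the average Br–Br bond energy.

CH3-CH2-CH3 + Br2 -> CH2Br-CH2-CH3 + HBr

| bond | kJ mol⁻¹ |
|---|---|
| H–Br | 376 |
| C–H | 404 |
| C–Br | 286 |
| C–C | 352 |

D(Br–Br) ≈ 195 kJ/mol

Let D be the Br–Br bond energy.
Σ(broken) = 1×D + 2×352 + 8×404 = 3936 + D
Σ(formed) = 1×286 + 2×352 + 7×404 + 1×376 = 4194
ΔH = Σ(broken) − Σ(formed) = (3936 + D) − (4194) = −258 + D
Setting this equal to −63 kJ gives D = 195 kJ/mol.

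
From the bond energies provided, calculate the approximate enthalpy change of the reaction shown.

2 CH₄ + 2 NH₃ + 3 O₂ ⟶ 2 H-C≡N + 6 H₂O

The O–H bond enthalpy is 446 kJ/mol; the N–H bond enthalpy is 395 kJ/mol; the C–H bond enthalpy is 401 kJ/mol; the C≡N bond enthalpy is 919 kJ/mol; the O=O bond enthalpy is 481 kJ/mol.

ΔH ≈ −971 kJ

Bonds broken (reactants):
  C–H: 8 × 401 = 3208
  N–H: 6 × 395 = 2370
  O=O: 3 × 481 = 1443
  Σ(broken) = 7021 kJ
Bonds formed (products):
  C≡N: 2 × 919 = 1838
  C–H: 2 × 401 = 802
  O–H: 12 × 446 = 5352
  Σ(formed) = 7992 kJ
ΔH = Σ(broken) − Σ(formed) = 7021 − 7992 = −971 kJ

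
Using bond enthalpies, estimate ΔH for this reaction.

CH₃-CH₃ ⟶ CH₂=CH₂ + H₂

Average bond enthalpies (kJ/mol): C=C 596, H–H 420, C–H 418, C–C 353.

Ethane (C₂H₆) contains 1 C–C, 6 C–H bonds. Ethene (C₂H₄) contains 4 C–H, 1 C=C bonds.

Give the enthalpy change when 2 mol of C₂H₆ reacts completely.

Bonds broken (reactants):
  C–C: 1 × 353 = 353
  C–H: 6 × 418 = 2508
  Σ(broken) = 2861 kJ
Bonds formed (products):
  C–H: 4 × 418 = 1672
  C=C: 1 × 596 = 596
  H–H: 1 × 420 = 420
  Σ(formed) = 2688 kJ
ΔH = Σ(broken) − Σ(formed) = 2861 − 2688 = +173 kJ
For 2× the reaction as written: 2 × (+173) = +346 kJ

ΔH = +346 kJ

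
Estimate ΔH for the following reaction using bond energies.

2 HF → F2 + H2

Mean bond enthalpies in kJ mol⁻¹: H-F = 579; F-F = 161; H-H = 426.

ΔH ≈ +571 kJ

Bonds broken (reactants):
  H-F: 2 × 579 = 1158
  Σ(broken) = 1158 kJ
Bonds formed (products):
  F-F: 1 × 161 = 161
  H-H: 1 × 426 = 426
  Σ(formed) = 587 kJ
ΔH = Σ(broken) − Σ(formed) = 1158 − 587 = +571 kJ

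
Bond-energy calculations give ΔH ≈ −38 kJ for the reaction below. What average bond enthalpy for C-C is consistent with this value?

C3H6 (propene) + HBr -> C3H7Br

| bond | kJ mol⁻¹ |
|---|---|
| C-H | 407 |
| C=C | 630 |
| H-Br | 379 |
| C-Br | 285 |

D(C-C) ≈ 355 kJ/mol

Let D be the C-C bond energy.
Σ(broken) = 1×D + 6×407 + 1×630 + 1×379 = 3451 + D
Σ(formed) = 1×285 + 2×D + 7×407 = 3134 + 2D
ΔH = Σ(broken) − Σ(formed) = (3451 + D) − (3134 + 2D) = +317 − D
Setting this equal to −38 kJ gives D = 355 kJ/mol.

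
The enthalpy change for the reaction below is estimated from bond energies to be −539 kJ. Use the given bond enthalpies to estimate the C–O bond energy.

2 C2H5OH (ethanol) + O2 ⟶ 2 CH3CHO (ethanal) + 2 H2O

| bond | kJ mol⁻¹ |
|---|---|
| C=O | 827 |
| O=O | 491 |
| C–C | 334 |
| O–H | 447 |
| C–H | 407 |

Let D be the C–O bond energy.
Σ(broken) = 2×334 + 10×407 + 2×D + 2×447 + 1×491 = 6123 + 2D
Σ(formed) = 2×334 + 8×407 + 2×827 + 4×447 = 7366
ΔH = Σ(broken) − Σ(formed) = (6123 + 2D) − (7366) = −1243 + 2D
Setting this equal to −539 kJ gives 2D = 704, so D = 352 kJ/mol.

D(C–O) ≈ 352 kJ/mol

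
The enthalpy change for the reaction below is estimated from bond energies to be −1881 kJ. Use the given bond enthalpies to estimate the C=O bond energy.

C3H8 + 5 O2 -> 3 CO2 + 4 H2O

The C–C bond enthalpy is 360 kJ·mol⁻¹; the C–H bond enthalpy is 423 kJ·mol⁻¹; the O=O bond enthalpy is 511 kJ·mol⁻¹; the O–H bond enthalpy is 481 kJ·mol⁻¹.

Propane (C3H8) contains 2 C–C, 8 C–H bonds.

Let D be the C=O bond energy.
Σ(broken) = 2×360 + 8×423 + 5×511 = 6659
Σ(formed) = 6×D + 8×481 = 3848 + 6D
ΔH = Σ(broken) − Σ(formed) = (6659) − (3848 + 6D) = +2811 − 6D
Setting this equal to −1881 kJ gives 6D = 4692, so D = 782 kJ/mol.

D(C=O) ≈ 782 kJ/mol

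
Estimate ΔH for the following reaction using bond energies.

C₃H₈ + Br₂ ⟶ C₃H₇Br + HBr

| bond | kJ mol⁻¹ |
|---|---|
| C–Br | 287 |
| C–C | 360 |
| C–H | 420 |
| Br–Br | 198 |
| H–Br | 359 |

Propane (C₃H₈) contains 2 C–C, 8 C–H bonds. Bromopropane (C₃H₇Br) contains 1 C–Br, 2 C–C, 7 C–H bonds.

Bonds broken (reactants):
  Br–Br: 1 × 198 = 198
  C–C: 2 × 360 = 720
  C–H: 8 × 420 = 3360
  Σ(broken) = 4278 kJ
Bonds formed (products):
  C–Br: 1 × 287 = 287
  C–C: 2 × 360 = 720
  C–H: 7 × 420 = 2940
  H–Br: 1 × 359 = 359
  Σ(formed) = 4306 kJ
ΔH = Σ(broken) − Σ(formed) = 4278 − 4306 = −28 kJ

ΔH ≈ −28 kJ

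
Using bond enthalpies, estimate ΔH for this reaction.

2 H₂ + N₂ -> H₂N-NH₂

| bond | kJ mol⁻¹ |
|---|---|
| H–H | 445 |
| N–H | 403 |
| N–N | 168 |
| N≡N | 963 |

Bonds broken (reactants):
  H–H: 2 × 445 = 890
  N≡N: 1 × 963 = 963
  Σ(broken) = 1853 kJ
Bonds formed (products):
  N–H: 4 × 403 = 1612
  N–N: 1 × 168 = 168
  Σ(formed) = 1780 kJ
ΔH = Σ(broken) − Σ(formed) = 1853 − 1780 = +73 kJ

ΔH ≈ +73 kJ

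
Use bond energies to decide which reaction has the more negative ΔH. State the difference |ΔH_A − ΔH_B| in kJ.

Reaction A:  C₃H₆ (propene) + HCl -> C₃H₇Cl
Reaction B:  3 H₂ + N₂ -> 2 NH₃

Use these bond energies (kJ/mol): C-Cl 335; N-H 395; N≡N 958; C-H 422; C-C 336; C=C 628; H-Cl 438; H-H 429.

Reaction A:
  Bonds broken (reactants):
    C-C: 1 × 336 = 336
    C-H: 6 × 422 = 2532
    C=C: 1 × 628 = 628
    H-Cl: 1 × 438 = 438
    Σ(broken) = 3934 kJ
  Bonds formed (products):
    C-C: 2 × 336 = 672
    C-Cl: 1 × 335 = 335
    C-H: 7 × 422 = 2954
    Σ(formed) = 3961 kJ
  ΔH_A = 3934 − 3961 = −27 kJ
Reaction B:
  Bonds broken (reactants):
    H-H: 3 × 429 = 1287
    N≡N: 1 × 958 = 958
    Σ(broken) = 2245 kJ
  Bonds formed (products):
    N-H: 6 × 395 = 2370
    Σ(formed) = 2370 kJ
  ΔH_B = 2245 − 2370 = −125 kJ
ΔH_A − ΔH_B = +98 kJ, so reaction B has the more negative ΔH; |ΔH_A − ΔH_B| = 98 kJ.

Reaction B, by 98 kJ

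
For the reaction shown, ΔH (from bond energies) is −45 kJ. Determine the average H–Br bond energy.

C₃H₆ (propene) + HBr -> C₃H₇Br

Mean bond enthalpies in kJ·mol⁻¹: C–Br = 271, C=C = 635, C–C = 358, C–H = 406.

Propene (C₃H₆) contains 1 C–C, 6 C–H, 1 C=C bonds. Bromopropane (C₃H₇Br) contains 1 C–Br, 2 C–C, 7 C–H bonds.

D(H–Br) ≈ 355 kJ/mol

Let D be the H–Br bond energy.
Σ(broken) = 1×358 + 6×406 + 1×635 + 1×D = 3429 + D
Σ(formed) = 1×271 + 2×358 + 7×406 = 3829
ΔH = Σ(broken) − Σ(formed) = (3429 + D) − (3829) = −400 + D
Setting this equal to −45 kJ gives D = 355 kJ/mol.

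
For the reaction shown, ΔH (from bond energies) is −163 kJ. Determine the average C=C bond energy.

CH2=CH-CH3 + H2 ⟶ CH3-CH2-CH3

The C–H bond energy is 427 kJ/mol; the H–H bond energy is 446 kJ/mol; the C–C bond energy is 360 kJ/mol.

Let D be the C=C bond energy.
Σ(broken) = 1×360 + 6×427 + 1×D + 1×446 = 3368 + D
Σ(formed) = 2×360 + 8×427 = 4136
ΔH = Σ(broken) − Σ(formed) = (3368 + D) − (4136) = −768 + D
Setting this equal to −163 kJ gives D = 605 kJ/mol.

D(C=C) ≈ 605 kJ/mol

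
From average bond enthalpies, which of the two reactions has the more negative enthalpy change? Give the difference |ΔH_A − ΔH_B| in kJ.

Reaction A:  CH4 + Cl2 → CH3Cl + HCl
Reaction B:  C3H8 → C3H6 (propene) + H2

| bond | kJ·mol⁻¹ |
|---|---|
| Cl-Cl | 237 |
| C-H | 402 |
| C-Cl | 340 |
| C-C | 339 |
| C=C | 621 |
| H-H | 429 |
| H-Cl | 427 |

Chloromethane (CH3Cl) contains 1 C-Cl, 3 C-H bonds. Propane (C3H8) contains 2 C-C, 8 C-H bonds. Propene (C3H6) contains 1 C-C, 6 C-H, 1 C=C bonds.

Reaction A, by 221 kJ

Reaction A:
  Bonds broken (reactants):
    C-H: 4 × 402 = 1608
    Cl-Cl: 1 × 237 = 237
    Σ(broken) = 1845 kJ
  Bonds formed (products):
    C-Cl: 1 × 340 = 340
    C-H: 3 × 402 = 1206
    H-Cl: 1 × 427 = 427
    Σ(formed) = 1973 kJ
  ΔH_A = 1845 − 1973 = −128 kJ
Reaction B:
  Bonds broken (reactants):
    C-C: 2 × 339 = 678
    C-H: 8 × 402 = 3216
    Σ(broken) = 3894 kJ
  Bonds formed (products):
    C-C: 1 × 339 = 339
    C-H: 6 × 402 = 2412
    C=C: 1 × 621 = 621
    H-H: 1 × 429 = 429
    Σ(formed) = 3801 kJ
  ΔH_B = 3894 − 3801 = +93 kJ
ΔH_A − ΔH_B = −221 kJ, so reaction A has the more negative ΔH; |ΔH_A − ΔH_B| = 221 kJ.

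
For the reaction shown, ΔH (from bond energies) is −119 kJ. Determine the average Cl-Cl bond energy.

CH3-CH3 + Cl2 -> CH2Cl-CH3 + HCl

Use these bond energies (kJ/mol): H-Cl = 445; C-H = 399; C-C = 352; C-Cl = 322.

Let D be the Cl-Cl bond energy.
Σ(broken) = 1×352 + 6×399 + 1×D = 2746 + D
Σ(formed) = 1×352 + 1×322 + 5×399 + 1×445 = 3114
ΔH = Σ(broken) − Σ(formed) = (2746 + D) − (3114) = −368 + D
Setting this equal to −119 kJ gives D = 249 kJ/mol.

D(Cl-Cl) ≈ 249 kJ/mol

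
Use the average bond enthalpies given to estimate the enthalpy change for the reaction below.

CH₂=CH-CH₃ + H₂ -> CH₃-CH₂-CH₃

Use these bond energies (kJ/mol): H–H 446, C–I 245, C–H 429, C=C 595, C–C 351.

ΔH ≈ −168 kJ

Bonds broken (reactants):
  C–C: 1 × 351 = 351
  C–H: 6 × 429 = 2574
  C=C: 1 × 595 = 595
  H–H: 1 × 446 = 446
  Σ(broken) = 3966 kJ
Bonds formed (products):
  C–C: 2 × 351 = 702
  C–H: 8 × 429 = 3432
  Σ(formed) = 4134 kJ
ΔH = Σ(broken) − Σ(formed) = 3966 − 4134 = −168 kJ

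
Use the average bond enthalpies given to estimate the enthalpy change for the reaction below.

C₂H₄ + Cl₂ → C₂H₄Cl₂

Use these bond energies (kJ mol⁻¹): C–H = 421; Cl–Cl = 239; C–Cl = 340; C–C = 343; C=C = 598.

ΔH ≈ −186 kJ

Bonds broken (reactants):
  C–H: 4 × 421 = 1684
  C=C: 1 × 598 = 598
  Cl–Cl: 1 × 239 = 239
  Σ(broken) = 2521 kJ
Bonds formed (products):
  C–C: 1 × 343 = 343
  C–Cl: 2 × 340 = 680
  C–H: 4 × 421 = 1684
  Σ(formed) = 2707 kJ
ΔH = Σ(broken) − Σ(formed) = 2521 − 2707 = −186 kJ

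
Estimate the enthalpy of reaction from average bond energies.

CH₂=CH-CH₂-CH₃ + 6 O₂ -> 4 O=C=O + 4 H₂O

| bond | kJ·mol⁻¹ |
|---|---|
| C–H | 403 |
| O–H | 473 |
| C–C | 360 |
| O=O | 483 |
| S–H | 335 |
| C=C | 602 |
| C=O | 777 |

Bonds broken (reactants):
  C–C: 2 × 360 = 720
  C–H: 8 × 403 = 3224
  C=C: 1 × 602 = 602
  O=O: 6 × 483 = 2898
  Σ(broken) = 7444 kJ
Bonds formed (products):
  C=O: 8 × 777 = 6216
  O–H: 8 × 473 = 3784
  Σ(formed) = 10000 kJ
ΔH = Σ(broken) − Σ(formed) = 7444 − 10000 = −2556 kJ

ΔH ≈ −2556 kJ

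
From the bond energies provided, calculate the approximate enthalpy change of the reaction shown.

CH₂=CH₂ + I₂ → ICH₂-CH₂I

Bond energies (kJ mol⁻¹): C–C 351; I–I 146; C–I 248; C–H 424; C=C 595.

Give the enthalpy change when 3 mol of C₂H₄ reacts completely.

ΔH = −318 kJ

Bonds broken (reactants):
  C–H: 4 × 424 = 1696
  C=C: 1 × 595 = 595
  I–I: 1 × 146 = 146
  Σ(broken) = 2437 kJ
Bonds formed (products):
  C–C: 1 × 351 = 351
  C–H: 4 × 424 = 1696
  C–I: 2 × 248 = 496
  Σ(formed) = 2543 kJ
ΔH = Σ(broken) − Σ(formed) = 2437 − 2543 = −106 kJ
For 3× the reaction as written: 3 × (−106) = −318 kJ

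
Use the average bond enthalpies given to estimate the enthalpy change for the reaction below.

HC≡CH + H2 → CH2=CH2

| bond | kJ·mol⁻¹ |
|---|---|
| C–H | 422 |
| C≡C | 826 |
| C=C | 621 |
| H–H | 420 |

ΔH ≈ −219 kJ

Bonds broken (reactants):
  C≡C: 1 × 826 = 826
  C–H: 2 × 422 = 844
  H–H: 1 × 420 = 420
  Σ(broken) = 2090 kJ
Bonds formed (products):
  C–H: 4 × 422 = 1688
  C=C: 1 × 621 = 621
  Σ(formed) = 2309 kJ
ΔH = Σ(broken) − Σ(formed) = 2090 − 2309 = −219 kJ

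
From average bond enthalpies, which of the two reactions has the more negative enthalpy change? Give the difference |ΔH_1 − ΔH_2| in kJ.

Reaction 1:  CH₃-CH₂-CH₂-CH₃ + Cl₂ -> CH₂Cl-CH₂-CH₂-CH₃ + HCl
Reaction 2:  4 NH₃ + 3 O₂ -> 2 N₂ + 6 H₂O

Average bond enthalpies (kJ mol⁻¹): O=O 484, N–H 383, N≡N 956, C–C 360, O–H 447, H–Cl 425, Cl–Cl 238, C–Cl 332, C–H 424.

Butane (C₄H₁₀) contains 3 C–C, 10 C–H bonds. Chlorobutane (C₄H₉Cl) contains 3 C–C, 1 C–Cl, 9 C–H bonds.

Reaction 2, by 1133 kJ

Reaction 1:
  Bonds broken (reactants):
    C–C: 3 × 360 = 1080
    C–H: 10 × 424 = 4240
    Cl–Cl: 1 × 238 = 238
    Σ(broken) = 5558 kJ
  Bonds formed (products):
    C–C: 3 × 360 = 1080
    C–Cl: 1 × 332 = 332
    C–H: 9 × 424 = 3816
    H–Cl: 1 × 425 = 425
    Σ(formed) = 5653 kJ
  ΔH_1 = 5558 − 5653 = −95 kJ
Reaction 2:
  Bonds broken (reactants):
    N–H: 12 × 383 = 4596
    O=O: 3 × 484 = 1452
    Σ(broken) = 6048 kJ
  Bonds formed (products):
    N≡N: 2 × 956 = 1912
    O–H: 12 × 447 = 5364
    Σ(formed) = 7276 kJ
  ΔH_2 = 6048 − 7276 = −1228 kJ
ΔH_1 − ΔH_2 = +1133 kJ, so reaction 2 has the more negative ΔH; |ΔH_1 − ΔH_2| = 1133 kJ.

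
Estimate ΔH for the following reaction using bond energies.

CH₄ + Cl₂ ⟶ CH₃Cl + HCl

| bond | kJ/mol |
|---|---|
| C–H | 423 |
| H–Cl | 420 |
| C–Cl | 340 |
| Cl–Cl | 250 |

ΔH ≈ −87 kJ

Bonds broken (reactants):
  C–H: 4 × 423 = 1692
  Cl–Cl: 1 × 250 = 250
  Σ(broken) = 1942 kJ
Bonds formed (products):
  C–Cl: 1 × 340 = 340
  C–H: 3 × 423 = 1269
  H–Cl: 1 × 420 = 420
  Σ(formed) = 2029 kJ
ΔH = Σ(broken) − Σ(formed) = 1942 − 2029 = −87 kJ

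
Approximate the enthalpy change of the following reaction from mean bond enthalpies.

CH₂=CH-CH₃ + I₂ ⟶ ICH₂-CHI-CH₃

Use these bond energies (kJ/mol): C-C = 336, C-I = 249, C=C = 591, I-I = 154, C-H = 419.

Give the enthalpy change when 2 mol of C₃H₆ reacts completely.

ΔH = −178 kJ

Bonds broken (reactants):
  C-C: 1 × 336 = 336
  C-H: 6 × 419 = 2514
  C=C: 1 × 591 = 591
  I-I: 1 × 154 = 154
  Σ(broken) = 3595 kJ
Bonds formed (products):
  C-C: 2 × 336 = 672
  C-H: 6 × 419 = 2514
  C-I: 2 × 249 = 498
  Σ(formed) = 3684 kJ
ΔH = Σ(broken) − Σ(formed) = 3595 − 3684 = −89 kJ
For 2× the reaction as written: 2 × (−89) = −178 kJ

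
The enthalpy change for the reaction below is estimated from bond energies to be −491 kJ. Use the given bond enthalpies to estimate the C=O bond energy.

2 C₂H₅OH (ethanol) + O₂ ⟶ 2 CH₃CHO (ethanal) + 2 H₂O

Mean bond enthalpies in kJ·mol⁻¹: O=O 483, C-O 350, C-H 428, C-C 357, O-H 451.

Let D be the C=O bond energy.
Σ(broken) = 2×357 + 10×428 + 2×350 + 2×451 + 1×483 = 7079
Σ(formed) = 2×357 + 8×428 + 2×D + 4×451 = 5942 + 2D
ΔH = Σ(broken) − Σ(formed) = (7079) − (5942 + 2D) = +1137 − 2D
Setting this equal to −491 kJ gives 2D = 1628, so D = 814 kJ/mol.

D(C=O) ≈ 814 kJ/mol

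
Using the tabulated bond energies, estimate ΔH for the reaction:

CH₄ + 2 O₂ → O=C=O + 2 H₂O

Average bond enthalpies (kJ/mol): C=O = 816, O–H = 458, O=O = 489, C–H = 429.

ΔH ≈ −770 kJ

Bonds broken (reactants):
  C–H: 4 × 429 = 1716
  O=O: 2 × 489 = 978
  Σ(broken) = 2694 kJ
Bonds formed (products):
  C=O: 2 × 816 = 1632
  O–H: 4 × 458 = 1832
  Σ(formed) = 3464 kJ
ΔH = Σ(broken) − Σ(formed) = 2694 − 3464 = −770 kJ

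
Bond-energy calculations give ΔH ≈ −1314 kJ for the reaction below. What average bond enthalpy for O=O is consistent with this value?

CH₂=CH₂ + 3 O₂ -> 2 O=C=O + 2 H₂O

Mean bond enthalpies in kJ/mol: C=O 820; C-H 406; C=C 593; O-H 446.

D(O=O) ≈ 511 kJ/mol

Let D be the O=O bond energy.
Σ(broken) = 4×406 + 1×593 + 3×D = 2217 + 3D
Σ(formed) = 4×820 + 4×446 = 5064
ΔH = Σ(broken) − Σ(formed) = (2217 + 3D) − (5064) = −2847 + 3D
Setting this equal to −1314 kJ gives 3D = 1533, so D = 511 kJ/mol.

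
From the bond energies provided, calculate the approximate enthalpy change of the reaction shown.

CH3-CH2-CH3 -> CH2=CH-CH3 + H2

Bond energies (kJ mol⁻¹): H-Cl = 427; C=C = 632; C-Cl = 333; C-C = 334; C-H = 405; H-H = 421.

Bonds broken (reactants):
  C-C: 2 × 334 = 668
  C-H: 8 × 405 = 3240
  Σ(broken) = 3908 kJ
Bonds formed (products):
  C-C: 1 × 334 = 334
  C-H: 6 × 405 = 2430
  C=C: 1 × 632 = 632
  H-H: 1 × 421 = 421
  Σ(formed) = 3817 kJ
ΔH = Σ(broken) − Σ(formed) = 3908 − 3817 = +91 kJ

ΔH ≈ +91 kJ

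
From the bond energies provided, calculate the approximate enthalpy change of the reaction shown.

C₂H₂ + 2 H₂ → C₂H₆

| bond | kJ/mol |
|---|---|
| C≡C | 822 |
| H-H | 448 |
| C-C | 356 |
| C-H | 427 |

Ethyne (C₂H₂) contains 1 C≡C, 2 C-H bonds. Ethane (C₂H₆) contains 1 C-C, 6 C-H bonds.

ΔH ≈ −346 kJ

Bonds broken (reactants):
  C≡C: 1 × 822 = 822
  C-H: 2 × 427 = 854
  H-H: 2 × 448 = 896
  Σ(broken) = 2572 kJ
Bonds formed (products):
  C-C: 1 × 356 = 356
  C-H: 6 × 427 = 2562
  Σ(formed) = 2918 kJ
ΔH = Σ(broken) − Σ(formed) = 2572 − 2918 = −346 kJ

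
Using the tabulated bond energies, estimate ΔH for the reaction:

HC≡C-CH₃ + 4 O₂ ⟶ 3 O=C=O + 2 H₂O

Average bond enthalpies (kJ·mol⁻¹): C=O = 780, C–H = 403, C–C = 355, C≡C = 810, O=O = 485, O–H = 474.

ΔH ≈ −1859 kJ

Bonds broken (reactants):
  C≡C: 1 × 810 = 810
  C–C: 1 × 355 = 355
  C–H: 4 × 403 = 1612
  O=O: 4 × 485 = 1940
  Σ(broken) = 4717 kJ
Bonds formed (products):
  C=O: 6 × 780 = 4680
  O–H: 4 × 474 = 1896
  Σ(formed) = 6576 kJ
ΔH = Σ(broken) − Σ(formed) = 4717 − 6576 = −1859 kJ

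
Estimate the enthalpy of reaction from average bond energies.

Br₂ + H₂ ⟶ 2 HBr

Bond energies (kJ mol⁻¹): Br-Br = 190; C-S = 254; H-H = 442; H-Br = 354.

Bonds broken (reactants):
  Br-Br: 1 × 190 = 190
  H-H: 1 × 442 = 442
  Σ(broken) = 632 kJ
Bonds formed (products):
  H-Br: 2 × 354 = 708
  Σ(formed) = 708 kJ
ΔH = Σ(broken) − Σ(formed) = 632 − 708 = −76 kJ

ΔH ≈ −76 kJ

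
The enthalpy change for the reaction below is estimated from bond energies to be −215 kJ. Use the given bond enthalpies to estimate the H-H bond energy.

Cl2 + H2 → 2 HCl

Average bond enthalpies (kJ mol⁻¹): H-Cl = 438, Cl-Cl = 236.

Let D be the H-H bond energy.
Σ(broken) = 1×236 + 1×D = 236 + D
Σ(formed) = 2×438 = 876
ΔH = Σ(broken) − Σ(formed) = (236 + D) − (876) = −640 + D
Setting this equal to −215 kJ gives D = 425 kJ/mol.

D(H-H) ≈ 425 kJ/mol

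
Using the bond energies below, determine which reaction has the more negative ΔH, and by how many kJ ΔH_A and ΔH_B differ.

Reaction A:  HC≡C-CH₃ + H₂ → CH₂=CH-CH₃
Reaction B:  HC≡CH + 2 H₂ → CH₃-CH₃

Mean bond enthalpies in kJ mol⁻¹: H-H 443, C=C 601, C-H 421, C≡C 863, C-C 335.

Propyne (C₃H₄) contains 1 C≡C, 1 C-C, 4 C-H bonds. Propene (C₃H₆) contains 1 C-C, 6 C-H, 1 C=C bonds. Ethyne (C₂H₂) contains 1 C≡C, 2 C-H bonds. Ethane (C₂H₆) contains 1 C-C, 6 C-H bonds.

Reaction B, by 133 kJ

Reaction A:
  Bonds broken (reactants):
    C≡C: 1 × 863 = 863
    C-C: 1 × 335 = 335
    C-H: 4 × 421 = 1684
    H-H: 1 × 443 = 443
    Σ(broken) = 3325 kJ
  Bonds formed (products):
    C-C: 1 × 335 = 335
    C-H: 6 × 421 = 2526
    C=C: 1 × 601 = 601
    Σ(formed) = 3462 kJ
  ΔH_A = 3325 − 3462 = −137 kJ
Reaction B:
  Bonds broken (reactants):
    C≡C: 1 × 863 = 863
    C-H: 2 × 421 = 842
    H-H: 2 × 443 = 886
    Σ(broken) = 2591 kJ
  Bonds formed (products):
    C-C: 1 × 335 = 335
    C-H: 6 × 421 = 2526
    Σ(formed) = 2861 kJ
  ΔH_B = 2591 − 2861 = −270 kJ
ΔH_A − ΔH_B = +133 kJ, so reaction B has the more negative ΔH; |ΔH_A − ΔH_B| = 133 kJ.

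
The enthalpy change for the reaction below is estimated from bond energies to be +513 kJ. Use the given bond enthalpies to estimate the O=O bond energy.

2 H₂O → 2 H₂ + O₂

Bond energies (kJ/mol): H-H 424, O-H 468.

D(O=O) ≈ 511 kJ/mol

Let D be the O=O bond energy.
Σ(broken) = 4×468 = 1872
Σ(formed) = 2×424 + 1×D = 848 + D
ΔH = Σ(broken) − Σ(formed) = (1872) − (848 + D) = +1024 − D
Setting this equal to +513 kJ gives D = 511 kJ/mol.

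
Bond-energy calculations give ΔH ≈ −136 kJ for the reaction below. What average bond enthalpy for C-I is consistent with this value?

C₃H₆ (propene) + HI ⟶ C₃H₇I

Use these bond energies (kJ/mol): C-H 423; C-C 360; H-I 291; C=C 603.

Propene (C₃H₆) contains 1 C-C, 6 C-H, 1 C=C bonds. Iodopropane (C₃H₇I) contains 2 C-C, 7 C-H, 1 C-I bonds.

D(C-I) ≈ 247 kJ/mol

Let D be the C-I bond energy.
Σ(broken) = 1×360 + 6×423 + 1×603 + 1×291 = 3792
Σ(formed) = 2×360 + 7×423 + 1×D = 3681 + D
ΔH = Σ(broken) − Σ(formed) = (3792) − (3681 + D) = +111 − D
Setting this equal to −136 kJ gives D = 247 kJ/mol.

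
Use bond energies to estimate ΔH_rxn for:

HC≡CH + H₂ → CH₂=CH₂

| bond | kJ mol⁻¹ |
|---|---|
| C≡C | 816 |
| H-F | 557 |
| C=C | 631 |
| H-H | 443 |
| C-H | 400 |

ΔH ≈ −172 kJ

Bonds broken (reactants):
  C≡C: 1 × 816 = 816
  C-H: 2 × 400 = 800
  H-H: 1 × 443 = 443
  Σ(broken) = 2059 kJ
Bonds formed (products):
  C-H: 4 × 400 = 1600
  C=C: 1 × 631 = 631
  Σ(formed) = 2231 kJ
ΔH = Σ(broken) − Σ(formed) = 2059 − 2231 = −172 kJ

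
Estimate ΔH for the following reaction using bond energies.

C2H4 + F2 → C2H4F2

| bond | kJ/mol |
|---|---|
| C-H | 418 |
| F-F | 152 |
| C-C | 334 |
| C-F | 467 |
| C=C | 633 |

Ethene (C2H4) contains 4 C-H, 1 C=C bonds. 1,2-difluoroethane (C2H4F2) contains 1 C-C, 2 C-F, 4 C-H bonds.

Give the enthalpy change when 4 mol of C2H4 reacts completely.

ΔH = −1932 kJ

Bonds broken (reactants):
  C-H: 4 × 418 = 1672
  C=C: 1 × 633 = 633
  F-F: 1 × 152 = 152
  Σ(broken) = 2457 kJ
Bonds formed (products):
  C-C: 1 × 334 = 334
  C-F: 2 × 467 = 934
  C-H: 4 × 418 = 1672
  Σ(formed) = 2940 kJ
ΔH = Σ(broken) − Σ(formed) = 2457 − 2940 = −483 kJ
For 4× the reaction as written: 4 × (−483) = −1932 kJ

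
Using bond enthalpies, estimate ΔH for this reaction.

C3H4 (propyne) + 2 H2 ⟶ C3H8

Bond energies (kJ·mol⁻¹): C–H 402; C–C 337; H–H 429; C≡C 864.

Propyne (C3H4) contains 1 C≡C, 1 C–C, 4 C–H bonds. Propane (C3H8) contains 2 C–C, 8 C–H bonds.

Bonds broken (reactants):
  C≡C: 1 × 864 = 864
  C–C: 1 × 337 = 337
  C–H: 4 × 402 = 1608
  H–H: 2 × 429 = 858
  Σ(broken) = 3667 kJ
Bonds formed (products):
  C–C: 2 × 337 = 674
  C–H: 8 × 402 = 3216
  Σ(formed) = 3890 kJ
ΔH = Σ(broken) − Σ(formed) = 3667 − 3890 = −223 kJ

ΔH ≈ −223 kJ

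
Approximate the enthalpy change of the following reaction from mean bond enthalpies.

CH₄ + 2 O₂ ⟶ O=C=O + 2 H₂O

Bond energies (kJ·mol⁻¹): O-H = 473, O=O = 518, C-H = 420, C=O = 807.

Bonds broken (reactants):
  C-H: 4 × 420 = 1680
  O=O: 2 × 518 = 1036
  Σ(broken) = 2716 kJ
Bonds formed (products):
  C=O: 2 × 807 = 1614
  O-H: 4 × 473 = 1892
  Σ(formed) = 3506 kJ
ΔH = Σ(broken) − Σ(formed) = 2716 − 3506 = −790 kJ

ΔH ≈ −790 kJ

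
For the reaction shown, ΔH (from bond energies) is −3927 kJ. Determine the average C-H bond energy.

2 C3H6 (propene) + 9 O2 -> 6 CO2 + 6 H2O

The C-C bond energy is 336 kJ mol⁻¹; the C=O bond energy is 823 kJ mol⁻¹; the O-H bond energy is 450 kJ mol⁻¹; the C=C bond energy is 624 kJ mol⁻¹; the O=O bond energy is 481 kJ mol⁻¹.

D(C-H) ≈ 425 kJ/mol

Let D be the C-H bond energy.
Σ(broken) = 2×336 + 12×D + 2×624 + 9×481 = 6249 + 12D
Σ(formed) = 12×823 + 12×450 = 15276
ΔH = Σ(broken) − Σ(formed) = (6249 + 12D) − (15276) = −9027 + 12D
Setting this equal to −3927 kJ gives 12D = 5100, so D = 425 kJ/mol.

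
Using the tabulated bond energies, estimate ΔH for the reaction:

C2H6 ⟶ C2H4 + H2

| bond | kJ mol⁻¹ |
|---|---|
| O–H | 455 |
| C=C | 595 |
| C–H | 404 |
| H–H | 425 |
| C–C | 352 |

Bonds broken (reactants):
  C–C: 1 × 352 = 352
  C–H: 6 × 404 = 2424
  Σ(broken) = 2776 kJ
Bonds formed (products):
  C–H: 4 × 404 = 1616
  C=C: 1 × 595 = 595
  H–H: 1 × 425 = 425
  Σ(formed) = 2636 kJ
ΔH = Σ(broken) − Σ(formed) = 2776 − 2636 = +140 kJ

ΔH ≈ +140 kJ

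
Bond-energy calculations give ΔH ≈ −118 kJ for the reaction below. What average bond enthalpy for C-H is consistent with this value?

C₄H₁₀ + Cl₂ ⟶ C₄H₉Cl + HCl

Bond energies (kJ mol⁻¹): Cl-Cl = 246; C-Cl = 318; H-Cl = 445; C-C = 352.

Let D be the C-H bond energy.
Σ(broken) = 3×352 + 10×D + 1×246 = 1302 + 10D
Σ(formed) = 3×352 + 1×318 + 9×D + 1×445 = 1819 + 9D
ΔH = Σ(broken) − Σ(formed) = (1302 + 10D) − (1819 + 9D) = −517 + D
Setting this equal to −118 kJ gives D = 399 kJ/mol.

D(C-H) ≈ 399 kJ/mol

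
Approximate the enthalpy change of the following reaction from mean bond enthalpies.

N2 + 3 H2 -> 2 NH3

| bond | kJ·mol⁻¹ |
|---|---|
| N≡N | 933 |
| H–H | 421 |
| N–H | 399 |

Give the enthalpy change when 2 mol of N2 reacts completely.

ΔH = −396 kJ

Bonds broken (reactants):
  H–H: 3 × 421 = 1263
  N≡N: 1 × 933 = 933
  Σ(broken) = 2196 kJ
Bonds formed (products):
  N–H: 6 × 399 = 2394
  Σ(formed) = 2394 kJ
ΔH = Σ(broken) − Σ(formed) = 2196 − 2394 = −198 kJ
For 2× the reaction as written: 2 × (−198) = −396 kJ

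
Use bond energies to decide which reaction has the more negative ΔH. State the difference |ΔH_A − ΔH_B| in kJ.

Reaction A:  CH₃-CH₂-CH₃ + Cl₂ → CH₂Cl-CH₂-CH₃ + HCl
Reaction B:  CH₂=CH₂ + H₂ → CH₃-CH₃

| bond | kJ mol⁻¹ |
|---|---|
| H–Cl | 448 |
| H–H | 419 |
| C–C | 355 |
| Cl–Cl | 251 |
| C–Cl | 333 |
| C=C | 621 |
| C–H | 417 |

Reaction B, by 36 kJ

Reaction A:
  Bonds broken (reactants):
    C–C: 2 × 355 = 710
    C–H: 8 × 417 = 3336
    Cl–Cl: 1 × 251 = 251
    Σ(broken) = 4297 kJ
  Bonds formed (products):
    C–C: 2 × 355 = 710
    C–Cl: 1 × 333 = 333
    C–H: 7 × 417 = 2919
    H–Cl: 1 × 448 = 448
    Σ(formed) = 4410 kJ
  ΔH_A = 4297 − 4410 = −113 kJ
Reaction B:
  Bonds broken (reactants):
    C–H: 4 × 417 = 1668
    C=C: 1 × 621 = 621
    H–H: 1 × 419 = 419
    Σ(broken) = 2708 kJ
  Bonds formed (products):
    C–C: 1 × 355 = 355
    C–H: 6 × 417 = 2502
    Σ(formed) = 2857 kJ
  ΔH_B = 2708 − 2857 = −149 kJ
ΔH_A − ΔH_B = +36 kJ, so reaction B has the more negative ΔH; |ΔH_A − ΔH_B| = 36 kJ.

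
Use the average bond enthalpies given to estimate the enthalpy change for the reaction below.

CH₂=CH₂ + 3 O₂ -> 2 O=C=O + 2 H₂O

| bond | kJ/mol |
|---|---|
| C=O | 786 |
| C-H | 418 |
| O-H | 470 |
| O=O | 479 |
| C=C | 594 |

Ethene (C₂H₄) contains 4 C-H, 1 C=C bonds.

ΔH ≈ −1321 kJ

Bonds broken (reactants):
  C-H: 4 × 418 = 1672
  C=C: 1 × 594 = 594
  O=O: 3 × 479 = 1437
  Σ(broken) = 3703 kJ
Bonds formed (products):
  C=O: 4 × 786 = 3144
  O-H: 4 × 470 = 1880
  Σ(formed) = 5024 kJ
ΔH = Σ(broken) − Σ(formed) = 3703 − 5024 = −1321 kJ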